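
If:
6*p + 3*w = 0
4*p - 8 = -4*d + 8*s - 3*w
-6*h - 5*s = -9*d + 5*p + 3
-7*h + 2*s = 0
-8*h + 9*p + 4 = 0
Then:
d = -790/703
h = -274/703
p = -556/703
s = -959/703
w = 1112/703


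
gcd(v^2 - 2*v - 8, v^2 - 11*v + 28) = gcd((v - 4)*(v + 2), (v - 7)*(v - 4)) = v - 4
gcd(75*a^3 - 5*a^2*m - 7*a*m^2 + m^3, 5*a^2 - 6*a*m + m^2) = 5*a - m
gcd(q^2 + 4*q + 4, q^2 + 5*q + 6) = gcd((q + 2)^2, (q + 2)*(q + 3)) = q + 2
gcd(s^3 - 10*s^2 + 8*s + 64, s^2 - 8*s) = s - 8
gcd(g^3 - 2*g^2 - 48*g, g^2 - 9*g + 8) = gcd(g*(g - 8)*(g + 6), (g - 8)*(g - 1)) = g - 8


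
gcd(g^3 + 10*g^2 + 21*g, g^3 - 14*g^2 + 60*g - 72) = 1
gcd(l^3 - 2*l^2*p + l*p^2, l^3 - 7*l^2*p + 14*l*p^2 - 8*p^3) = -l + p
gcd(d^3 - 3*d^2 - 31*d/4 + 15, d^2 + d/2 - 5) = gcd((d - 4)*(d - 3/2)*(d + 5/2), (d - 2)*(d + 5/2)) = d + 5/2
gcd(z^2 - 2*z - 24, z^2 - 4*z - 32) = z + 4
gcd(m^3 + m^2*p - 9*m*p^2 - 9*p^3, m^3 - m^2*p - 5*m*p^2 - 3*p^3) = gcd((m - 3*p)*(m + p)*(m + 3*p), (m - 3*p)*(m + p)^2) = -m^2 + 2*m*p + 3*p^2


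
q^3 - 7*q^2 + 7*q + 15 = (q - 5)*(q - 3)*(q + 1)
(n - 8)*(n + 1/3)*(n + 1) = n^3 - 20*n^2/3 - 31*n/3 - 8/3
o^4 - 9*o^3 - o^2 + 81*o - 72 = (o - 8)*(o - 3)*(o - 1)*(o + 3)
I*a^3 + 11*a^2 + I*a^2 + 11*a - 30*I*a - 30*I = (a - 6*I)*(a - 5*I)*(I*a + I)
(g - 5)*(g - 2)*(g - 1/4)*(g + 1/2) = g^4 - 27*g^3/4 + 65*g^2/8 + 27*g/8 - 5/4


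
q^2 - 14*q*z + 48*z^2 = (q - 8*z)*(q - 6*z)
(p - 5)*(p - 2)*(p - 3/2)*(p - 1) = p^4 - 19*p^3/2 + 29*p^2 - 71*p/2 + 15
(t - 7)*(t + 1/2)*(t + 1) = t^3 - 11*t^2/2 - 10*t - 7/2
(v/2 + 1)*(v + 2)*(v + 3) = v^3/2 + 7*v^2/2 + 8*v + 6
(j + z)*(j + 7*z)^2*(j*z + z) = j^4*z + 15*j^3*z^2 + j^3*z + 63*j^2*z^3 + 15*j^2*z^2 + 49*j*z^4 + 63*j*z^3 + 49*z^4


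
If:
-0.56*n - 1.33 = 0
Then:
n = -2.38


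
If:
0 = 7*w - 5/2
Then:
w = 5/14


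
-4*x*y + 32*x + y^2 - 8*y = (-4*x + y)*(y - 8)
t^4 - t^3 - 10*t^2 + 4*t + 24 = (t - 3)*(t - 2)*(t + 2)^2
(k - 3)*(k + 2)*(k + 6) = k^3 + 5*k^2 - 12*k - 36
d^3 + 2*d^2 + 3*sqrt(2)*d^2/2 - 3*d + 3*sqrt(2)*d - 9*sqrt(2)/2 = (d - 1)*(d + 3)*(d + 3*sqrt(2)/2)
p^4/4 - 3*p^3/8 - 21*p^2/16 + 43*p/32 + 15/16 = (p/4 + 1/2)*(p - 5/2)*(p - 3/2)*(p + 1/2)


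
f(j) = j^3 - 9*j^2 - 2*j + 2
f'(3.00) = -29.00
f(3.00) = -58.00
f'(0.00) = -2.00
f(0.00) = 2.00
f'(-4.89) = 157.76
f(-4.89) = -320.36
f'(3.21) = -28.87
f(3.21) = -64.08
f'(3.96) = -26.24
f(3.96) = -84.96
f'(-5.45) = 185.21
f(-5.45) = -416.30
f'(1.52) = -22.43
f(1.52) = -18.32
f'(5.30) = -13.13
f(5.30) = -112.53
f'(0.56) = -11.14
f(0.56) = -1.77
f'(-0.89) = 16.40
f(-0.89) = -4.05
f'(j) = 3*j^2 - 18*j - 2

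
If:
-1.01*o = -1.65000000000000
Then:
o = 1.63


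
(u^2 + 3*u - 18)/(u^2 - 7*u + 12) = (u + 6)/(u - 4)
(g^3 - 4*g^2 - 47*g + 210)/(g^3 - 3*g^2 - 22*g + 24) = (g^2 + 2*g - 35)/(g^2 + 3*g - 4)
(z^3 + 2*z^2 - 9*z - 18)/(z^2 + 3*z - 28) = (z^3 + 2*z^2 - 9*z - 18)/(z^2 + 3*z - 28)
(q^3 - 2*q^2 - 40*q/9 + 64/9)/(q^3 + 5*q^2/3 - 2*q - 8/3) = (q - 8/3)/(q + 1)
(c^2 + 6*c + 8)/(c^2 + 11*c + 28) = (c + 2)/(c + 7)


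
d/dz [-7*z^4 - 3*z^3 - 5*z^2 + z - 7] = -28*z^3 - 9*z^2 - 10*z + 1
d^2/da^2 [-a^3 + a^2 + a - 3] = 2 - 6*a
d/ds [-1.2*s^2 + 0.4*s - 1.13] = 0.4 - 2.4*s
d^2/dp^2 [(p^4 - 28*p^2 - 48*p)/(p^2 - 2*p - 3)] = 2*(p^6 - 6*p^5 + 3*p^4 - 56*p^3 - 198*p^2 - 432*p + 36)/(p^6 - 6*p^5 + 3*p^4 + 28*p^3 - 9*p^2 - 54*p - 27)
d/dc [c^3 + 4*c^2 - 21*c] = 3*c^2 + 8*c - 21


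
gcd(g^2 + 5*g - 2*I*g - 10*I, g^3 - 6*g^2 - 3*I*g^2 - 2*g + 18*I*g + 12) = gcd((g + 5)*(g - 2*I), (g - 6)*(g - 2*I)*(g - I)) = g - 2*I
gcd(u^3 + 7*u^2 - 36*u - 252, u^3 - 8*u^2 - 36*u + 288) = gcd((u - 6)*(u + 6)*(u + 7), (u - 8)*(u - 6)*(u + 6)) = u^2 - 36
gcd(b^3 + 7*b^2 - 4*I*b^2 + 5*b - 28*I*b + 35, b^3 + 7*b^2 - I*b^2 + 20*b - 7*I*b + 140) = b^2 + b*(7 - 5*I) - 35*I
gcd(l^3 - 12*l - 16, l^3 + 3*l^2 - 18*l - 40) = l^2 - 2*l - 8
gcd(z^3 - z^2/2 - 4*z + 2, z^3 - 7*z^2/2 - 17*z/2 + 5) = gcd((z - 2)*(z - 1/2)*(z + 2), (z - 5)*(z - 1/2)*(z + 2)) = z^2 + 3*z/2 - 1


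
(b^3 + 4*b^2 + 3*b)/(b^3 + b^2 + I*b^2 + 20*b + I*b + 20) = b*(b + 3)/(b^2 + I*b + 20)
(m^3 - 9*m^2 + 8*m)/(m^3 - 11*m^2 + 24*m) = (m - 1)/(m - 3)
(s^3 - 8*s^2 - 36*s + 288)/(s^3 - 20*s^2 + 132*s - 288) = (s + 6)/(s - 6)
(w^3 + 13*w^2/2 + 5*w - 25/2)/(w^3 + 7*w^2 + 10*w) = (2*w^2 + 3*w - 5)/(2*w*(w + 2))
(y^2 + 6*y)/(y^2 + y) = (y + 6)/(y + 1)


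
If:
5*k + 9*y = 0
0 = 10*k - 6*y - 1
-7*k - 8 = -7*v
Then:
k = 3/40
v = 341/280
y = -1/24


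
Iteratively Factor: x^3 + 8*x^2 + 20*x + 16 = (x + 2)*(x^2 + 6*x + 8) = (x + 2)^2*(x + 4)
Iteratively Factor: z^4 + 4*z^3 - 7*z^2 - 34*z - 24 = (z + 1)*(z^3 + 3*z^2 - 10*z - 24) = (z + 1)*(z + 2)*(z^2 + z - 12) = (z + 1)*(z + 2)*(z + 4)*(z - 3)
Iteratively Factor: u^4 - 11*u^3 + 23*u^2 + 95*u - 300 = (u - 5)*(u^3 - 6*u^2 - 7*u + 60) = (u - 5)*(u + 3)*(u^2 - 9*u + 20) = (u - 5)^2*(u + 3)*(u - 4)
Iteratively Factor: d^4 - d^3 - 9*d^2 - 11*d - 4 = (d + 1)*(d^3 - 2*d^2 - 7*d - 4) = (d - 4)*(d + 1)*(d^2 + 2*d + 1) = (d - 4)*(d + 1)^2*(d + 1)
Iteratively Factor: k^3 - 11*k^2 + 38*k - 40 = (k - 5)*(k^2 - 6*k + 8) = (k - 5)*(k - 4)*(k - 2)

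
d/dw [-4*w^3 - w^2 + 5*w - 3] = -12*w^2 - 2*w + 5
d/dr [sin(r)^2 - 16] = sin(2*r)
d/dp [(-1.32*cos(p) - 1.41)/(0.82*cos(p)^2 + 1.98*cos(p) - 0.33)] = (1.0824*sin(p)^2 - 2.3124*cos(p) - 4.3098)*sin(p)/(0.82*cos(p)^2 + 1.98*cos(p) - 0.33)^2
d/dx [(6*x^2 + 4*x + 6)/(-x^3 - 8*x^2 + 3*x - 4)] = 2*(3*x^4 + 4*x^3 + 34*x^2 + 24*x - 17)/(x^6 + 16*x^5 + 58*x^4 - 40*x^3 + 73*x^2 - 24*x + 16)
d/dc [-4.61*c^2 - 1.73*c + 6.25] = -9.22*c - 1.73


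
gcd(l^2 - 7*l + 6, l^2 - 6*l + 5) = l - 1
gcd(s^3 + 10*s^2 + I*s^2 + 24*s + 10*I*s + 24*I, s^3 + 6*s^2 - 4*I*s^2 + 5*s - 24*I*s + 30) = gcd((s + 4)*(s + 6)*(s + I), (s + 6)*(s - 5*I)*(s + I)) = s^2 + s*(6 + I) + 6*I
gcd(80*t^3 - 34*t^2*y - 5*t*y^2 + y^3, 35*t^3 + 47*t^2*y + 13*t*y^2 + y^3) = 5*t + y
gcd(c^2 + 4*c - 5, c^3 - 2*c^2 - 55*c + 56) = c - 1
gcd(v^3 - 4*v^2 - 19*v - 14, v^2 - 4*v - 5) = v + 1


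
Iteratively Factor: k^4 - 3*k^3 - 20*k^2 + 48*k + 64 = (k - 4)*(k^3 + k^2 - 16*k - 16) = (k - 4)*(k + 1)*(k^2 - 16) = (k - 4)^2*(k + 1)*(k + 4)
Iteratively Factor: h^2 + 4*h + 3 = (h + 3)*(h + 1)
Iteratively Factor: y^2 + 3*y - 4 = (y + 4)*(y - 1)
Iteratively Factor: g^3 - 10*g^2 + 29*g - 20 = (g - 5)*(g^2 - 5*g + 4) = (g - 5)*(g - 1)*(g - 4)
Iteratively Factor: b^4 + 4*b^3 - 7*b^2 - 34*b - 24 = (b - 3)*(b^3 + 7*b^2 + 14*b + 8) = (b - 3)*(b + 1)*(b^2 + 6*b + 8) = (b - 3)*(b + 1)*(b + 4)*(b + 2)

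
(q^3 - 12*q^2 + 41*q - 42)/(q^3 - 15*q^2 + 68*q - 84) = (q - 3)/(q - 6)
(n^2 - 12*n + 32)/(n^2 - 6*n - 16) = (n - 4)/(n + 2)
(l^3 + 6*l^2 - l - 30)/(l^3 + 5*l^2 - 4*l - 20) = (l + 3)/(l + 2)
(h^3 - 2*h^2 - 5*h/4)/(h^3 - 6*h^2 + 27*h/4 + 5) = h/(h - 4)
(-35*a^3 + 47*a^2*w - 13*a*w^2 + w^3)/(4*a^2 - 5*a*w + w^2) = (35*a^2 - 12*a*w + w^2)/(-4*a + w)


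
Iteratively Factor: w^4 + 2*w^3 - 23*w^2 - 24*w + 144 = (w - 3)*(w^3 + 5*w^2 - 8*w - 48) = (w - 3)^2*(w^2 + 8*w + 16) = (w - 3)^2*(w + 4)*(w + 4)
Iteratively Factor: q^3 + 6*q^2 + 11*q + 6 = (q + 2)*(q^2 + 4*q + 3) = (q + 2)*(q + 3)*(q + 1)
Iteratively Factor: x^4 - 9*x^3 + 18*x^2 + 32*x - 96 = (x - 4)*(x^3 - 5*x^2 - 2*x + 24) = (x - 4)*(x - 3)*(x^2 - 2*x - 8) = (x - 4)^2*(x - 3)*(x + 2)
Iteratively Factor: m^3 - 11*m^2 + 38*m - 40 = (m - 2)*(m^2 - 9*m + 20) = (m - 4)*(m - 2)*(m - 5)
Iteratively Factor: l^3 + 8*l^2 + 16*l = (l + 4)*(l^2 + 4*l) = l*(l + 4)*(l + 4)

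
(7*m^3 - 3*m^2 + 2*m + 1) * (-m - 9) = -7*m^4 - 60*m^3 + 25*m^2 - 19*m - 9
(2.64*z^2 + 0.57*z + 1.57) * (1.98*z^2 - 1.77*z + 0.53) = 5.2272*z^4 - 3.5442*z^3 + 3.4989*z^2 - 2.4768*z + 0.8321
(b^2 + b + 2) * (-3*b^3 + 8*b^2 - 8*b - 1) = -3*b^5 + 5*b^4 - 6*b^3 + 7*b^2 - 17*b - 2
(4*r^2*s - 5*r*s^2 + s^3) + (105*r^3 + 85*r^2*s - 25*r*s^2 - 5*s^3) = 105*r^3 + 89*r^2*s - 30*r*s^2 - 4*s^3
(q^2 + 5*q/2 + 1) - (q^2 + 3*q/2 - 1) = q + 2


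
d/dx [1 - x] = -1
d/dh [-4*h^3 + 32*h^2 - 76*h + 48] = -12*h^2 + 64*h - 76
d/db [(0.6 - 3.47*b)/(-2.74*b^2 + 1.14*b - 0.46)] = (-9.5078*b^2 + 3.288*b + 0.9122)/(7.5076*b^4 - 6.2472*b^3 + 3.8204*b^2 - 1.0488*b + 0.2116)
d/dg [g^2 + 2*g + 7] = 2*g + 2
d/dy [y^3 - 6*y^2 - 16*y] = 3*y^2 - 12*y - 16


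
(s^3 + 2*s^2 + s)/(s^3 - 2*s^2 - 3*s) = (s + 1)/(s - 3)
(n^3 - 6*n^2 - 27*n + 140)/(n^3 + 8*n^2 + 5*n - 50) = (n^2 - 11*n + 28)/(n^2 + 3*n - 10)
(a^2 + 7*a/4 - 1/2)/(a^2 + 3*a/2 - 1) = (4*a - 1)/(2*(2*a - 1))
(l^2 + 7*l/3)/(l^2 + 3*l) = (l + 7/3)/(l + 3)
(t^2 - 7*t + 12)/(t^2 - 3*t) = (t - 4)/t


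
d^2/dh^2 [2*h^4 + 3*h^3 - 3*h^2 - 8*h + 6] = 24*h^2 + 18*h - 6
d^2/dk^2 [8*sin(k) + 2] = -8*sin(k)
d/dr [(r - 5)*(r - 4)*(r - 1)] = 3*r^2 - 20*r + 29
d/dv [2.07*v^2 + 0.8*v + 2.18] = 4.14*v + 0.8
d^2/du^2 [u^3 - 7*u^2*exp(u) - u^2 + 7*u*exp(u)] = -7*u^2*exp(u) - 21*u*exp(u) + 6*u - 2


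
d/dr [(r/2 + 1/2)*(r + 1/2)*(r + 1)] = (r + 1)*(3*r + 2)/2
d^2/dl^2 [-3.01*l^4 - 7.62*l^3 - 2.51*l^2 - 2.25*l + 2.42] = -36.12*l^2 - 45.72*l - 5.02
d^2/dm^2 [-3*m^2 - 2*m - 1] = -6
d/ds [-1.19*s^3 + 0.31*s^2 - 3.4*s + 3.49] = -3.57*s^2 + 0.62*s - 3.4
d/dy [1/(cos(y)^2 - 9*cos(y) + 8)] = (2*cos(y) - 9)*sin(y)/(cos(y)^2 - 9*cos(y) + 8)^2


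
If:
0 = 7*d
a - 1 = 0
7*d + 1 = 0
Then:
No Solution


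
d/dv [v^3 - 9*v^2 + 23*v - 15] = 3*v^2 - 18*v + 23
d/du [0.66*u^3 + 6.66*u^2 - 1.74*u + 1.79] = 1.98*u^2 + 13.32*u - 1.74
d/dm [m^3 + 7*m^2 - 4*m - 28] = 3*m^2 + 14*m - 4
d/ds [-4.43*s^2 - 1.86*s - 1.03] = -8.86*s - 1.86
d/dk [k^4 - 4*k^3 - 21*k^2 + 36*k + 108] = 4*k^3 - 12*k^2 - 42*k + 36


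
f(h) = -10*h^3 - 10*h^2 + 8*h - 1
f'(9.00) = -2602.00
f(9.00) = -8029.00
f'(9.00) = -2602.00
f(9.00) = -8029.00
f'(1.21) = -60.12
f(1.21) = -23.68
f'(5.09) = -871.04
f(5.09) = -1538.08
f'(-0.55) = 9.92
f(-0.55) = -6.76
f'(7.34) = -1755.07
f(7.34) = -4435.51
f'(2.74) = -272.03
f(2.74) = -259.86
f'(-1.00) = -2.00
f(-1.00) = -9.00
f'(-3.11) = -219.96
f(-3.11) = 178.20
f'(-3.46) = -281.95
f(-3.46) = 265.82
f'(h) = -30*h^2 - 20*h + 8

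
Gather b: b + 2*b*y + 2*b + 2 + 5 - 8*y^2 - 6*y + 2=b*(2*y + 3) - 8*y^2 - 6*y + 9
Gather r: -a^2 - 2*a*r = -a^2 - 2*a*r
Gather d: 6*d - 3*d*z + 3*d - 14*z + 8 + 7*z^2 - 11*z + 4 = d*(9 - 3*z) + 7*z^2 - 25*z + 12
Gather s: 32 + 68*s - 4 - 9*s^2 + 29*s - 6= -9*s^2 + 97*s + 22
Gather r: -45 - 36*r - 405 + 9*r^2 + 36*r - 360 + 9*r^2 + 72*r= 18*r^2 + 72*r - 810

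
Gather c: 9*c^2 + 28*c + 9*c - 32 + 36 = 9*c^2 + 37*c + 4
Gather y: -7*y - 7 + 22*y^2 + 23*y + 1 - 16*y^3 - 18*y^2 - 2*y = -16*y^3 + 4*y^2 + 14*y - 6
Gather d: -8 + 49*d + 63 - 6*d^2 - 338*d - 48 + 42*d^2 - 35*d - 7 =36*d^2 - 324*d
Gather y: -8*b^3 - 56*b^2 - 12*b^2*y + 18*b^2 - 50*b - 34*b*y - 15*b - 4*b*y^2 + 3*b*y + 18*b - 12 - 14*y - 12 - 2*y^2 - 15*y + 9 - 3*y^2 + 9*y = -8*b^3 - 38*b^2 - 47*b + y^2*(-4*b - 5) + y*(-12*b^2 - 31*b - 20) - 15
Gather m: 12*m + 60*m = 72*m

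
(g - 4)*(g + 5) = g^2 + g - 20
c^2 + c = c*(c + 1)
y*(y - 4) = y^2 - 4*y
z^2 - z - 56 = (z - 8)*(z + 7)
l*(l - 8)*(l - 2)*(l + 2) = l^4 - 8*l^3 - 4*l^2 + 32*l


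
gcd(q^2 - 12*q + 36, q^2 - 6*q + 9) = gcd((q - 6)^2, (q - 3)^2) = 1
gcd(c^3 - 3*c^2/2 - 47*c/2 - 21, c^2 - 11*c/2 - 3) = c - 6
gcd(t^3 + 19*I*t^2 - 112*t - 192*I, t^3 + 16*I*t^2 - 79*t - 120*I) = t^2 + 11*I*t - 24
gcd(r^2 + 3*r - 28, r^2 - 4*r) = r - 4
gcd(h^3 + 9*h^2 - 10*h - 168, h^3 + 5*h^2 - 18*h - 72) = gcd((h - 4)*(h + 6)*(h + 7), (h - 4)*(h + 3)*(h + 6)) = h^2 + 2*h - 24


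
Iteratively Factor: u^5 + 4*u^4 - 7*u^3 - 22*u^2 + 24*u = (u + 3)*(u^4 + u^3 - 10*u^2 + 8*u) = u*(u + 3)*(u^3 + u^2 - 10*u + 8) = u*(u + 3)*(u + 4)*(u^2 - 3*u + 2) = u*(u - 1)*(u + 3)*(u + 4)*(u - 2)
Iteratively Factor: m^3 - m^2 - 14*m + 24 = (m - 3)*(m^2 + 2*m - 8) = (m - 3)*(m - 2)*(m + 4)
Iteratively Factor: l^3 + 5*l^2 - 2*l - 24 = (l + 3)*(l^2 + 2*l - 8) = (l + 3)*(l + 4)*(l - 2)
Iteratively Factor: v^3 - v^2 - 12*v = (v + 3)*(v^2 - 4*v) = v*(v + 3)*(v - 4)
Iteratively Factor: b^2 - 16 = (b - 4)*(b + 4)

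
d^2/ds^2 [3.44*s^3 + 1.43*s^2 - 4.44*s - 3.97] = 20.64*s + 2.86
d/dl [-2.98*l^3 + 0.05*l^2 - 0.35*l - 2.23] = -8.94*l^2 + 0.1*l - 0.35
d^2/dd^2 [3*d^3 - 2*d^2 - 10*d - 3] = 18*d - 4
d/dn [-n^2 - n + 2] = -2*n - 1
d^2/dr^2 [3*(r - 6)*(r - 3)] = 6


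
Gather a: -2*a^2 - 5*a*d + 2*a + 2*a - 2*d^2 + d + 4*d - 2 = -2*a^2 + a*(4 - 5*d) - 2*d^2 + 5*d - 2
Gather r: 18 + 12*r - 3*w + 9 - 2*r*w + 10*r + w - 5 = r*(22 - 2*w) - 2*w + 22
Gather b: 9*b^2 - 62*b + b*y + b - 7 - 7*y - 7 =9*b^2 + b*(y - 61) - 7*y - 14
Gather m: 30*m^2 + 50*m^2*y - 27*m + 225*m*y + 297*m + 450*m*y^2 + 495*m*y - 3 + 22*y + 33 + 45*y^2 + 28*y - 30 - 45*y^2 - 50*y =m^2*(50*y + 30) + m*(450*y^2 + 720*y + 270)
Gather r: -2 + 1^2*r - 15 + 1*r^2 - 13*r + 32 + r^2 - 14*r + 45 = 2*r^2 - 26*r + 60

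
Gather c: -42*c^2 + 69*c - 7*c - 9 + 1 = -42*c^2 + 62*c - 8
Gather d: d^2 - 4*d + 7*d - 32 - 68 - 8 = d^2 + 3*d - 108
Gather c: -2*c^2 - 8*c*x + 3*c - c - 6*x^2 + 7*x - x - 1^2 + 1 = -2*c^2 + c*(2 - 8*x) - 6*x^2 + 6*x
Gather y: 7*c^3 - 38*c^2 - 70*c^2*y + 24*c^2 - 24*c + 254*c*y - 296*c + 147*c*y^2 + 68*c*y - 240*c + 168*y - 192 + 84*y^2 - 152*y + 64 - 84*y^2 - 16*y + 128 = 7*c^3 - 14*c^2 + 147*c*y^2 - 560*c + y*(-70*c^2 + 322*c)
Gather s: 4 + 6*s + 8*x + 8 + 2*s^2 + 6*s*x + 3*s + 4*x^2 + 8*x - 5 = 2*s^2 + s*(6*x + 9) + 4*x^2 + 16*x + 7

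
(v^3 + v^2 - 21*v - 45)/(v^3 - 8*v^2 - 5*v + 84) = (v^2 - 2*v - 15)/(v^2 - 11*v + 28)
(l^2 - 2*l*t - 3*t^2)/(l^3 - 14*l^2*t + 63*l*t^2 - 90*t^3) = (l + t)/(l^2 - 11*l*t + 30*t^2)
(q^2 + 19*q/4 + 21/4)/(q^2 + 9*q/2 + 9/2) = (4*q + 7)/(2*(2*q + 3))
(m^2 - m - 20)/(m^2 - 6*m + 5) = (m + 4)/(m - 1)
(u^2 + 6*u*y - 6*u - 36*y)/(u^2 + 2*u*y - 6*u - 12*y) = (u + 6*y)/(u + 2*y)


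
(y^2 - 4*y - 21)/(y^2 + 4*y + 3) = (y - 7)/(y + 1)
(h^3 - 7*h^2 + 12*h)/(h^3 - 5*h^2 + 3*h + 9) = h*(h - 4)/(h^2 - 2*h - 3)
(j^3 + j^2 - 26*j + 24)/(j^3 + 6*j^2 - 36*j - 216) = (j^2 - 5*j + 4)/(j^2 - 36)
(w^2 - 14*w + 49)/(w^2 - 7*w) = (w - 7)/w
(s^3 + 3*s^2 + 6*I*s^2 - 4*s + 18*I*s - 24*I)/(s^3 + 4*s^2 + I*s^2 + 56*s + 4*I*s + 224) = (s^2 + s*(-1 + 6*I) - 6*I)/(s^2 + I*s + 56)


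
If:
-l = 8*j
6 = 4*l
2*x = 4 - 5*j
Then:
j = -3/16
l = 3/2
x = 79/32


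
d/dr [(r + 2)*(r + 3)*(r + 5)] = 3*r^2 + 20*r + 31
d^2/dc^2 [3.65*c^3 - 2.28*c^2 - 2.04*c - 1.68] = 21.9*c - 4.56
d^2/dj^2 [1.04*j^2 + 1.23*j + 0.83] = 2.08000000000000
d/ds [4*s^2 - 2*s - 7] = 8*s - 2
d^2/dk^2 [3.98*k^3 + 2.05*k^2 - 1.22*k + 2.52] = 23.88*k + 4.1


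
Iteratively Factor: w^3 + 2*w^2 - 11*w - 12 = (w + 4)*(w^2 - 2*w - 3) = (w - 3)*(w + 4)*(w + 1)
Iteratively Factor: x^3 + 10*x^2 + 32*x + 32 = (x + 4)*(x^2 + 6*x + 8) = (x + 4)^2*(x + 2)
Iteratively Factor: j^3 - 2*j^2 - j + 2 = (j + 1)*(j^2 - 3*j + 2) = (j - 1)*(j + 1)*(j - 2)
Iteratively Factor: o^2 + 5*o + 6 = (o + 2)*(o + 3)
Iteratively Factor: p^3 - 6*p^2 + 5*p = (p)*(p^2 - 6*p + 5) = p*(p - 5)*(p - 1)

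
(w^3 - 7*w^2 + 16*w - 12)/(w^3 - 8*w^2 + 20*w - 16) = (w - 3)/(w - 4)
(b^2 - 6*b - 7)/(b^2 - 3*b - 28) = (b + 1)/(b + 4)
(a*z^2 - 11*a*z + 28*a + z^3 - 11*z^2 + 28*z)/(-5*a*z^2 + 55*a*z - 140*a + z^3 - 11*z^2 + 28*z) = (a + z)/(-5*a + z)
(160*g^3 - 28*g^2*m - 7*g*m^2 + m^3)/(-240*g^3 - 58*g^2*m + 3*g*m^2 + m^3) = (-4*g + m)/(6*g + m)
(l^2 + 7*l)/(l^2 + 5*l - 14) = l/(l - 2)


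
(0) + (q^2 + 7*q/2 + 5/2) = q^2 + 7*q/2 + 5/2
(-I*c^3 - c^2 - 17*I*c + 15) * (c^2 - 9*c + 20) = -I*c^5 - c^4 + 9*I*c^4 + 9*c^3 - 37*I*c^3 - 5*c^2 + 153*I*c^2 - 135*c - 340*I*c + 300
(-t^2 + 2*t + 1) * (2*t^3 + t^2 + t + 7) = -2*t^5 + 3*t^4 + 3*t^3 - 4*t^2 + 15*t + 7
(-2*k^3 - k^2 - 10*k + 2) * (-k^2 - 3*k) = 2*k^5 + 7*k^4 + 13*k^3 + 28*k^2 - 6*k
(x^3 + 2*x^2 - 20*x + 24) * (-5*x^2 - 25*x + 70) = -5*x^5 - 35*x^4 + 120*x^3 + 520*x^2 - 2000*x + 1680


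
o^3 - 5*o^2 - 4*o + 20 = (o - 5)*(o - 2)*(o + 2)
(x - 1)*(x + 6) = x^2 + 5*x - 6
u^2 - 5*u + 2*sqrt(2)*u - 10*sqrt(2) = (u - 5)*(u + 2*sqrt(2))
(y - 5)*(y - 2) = y^2 - 7*y + 10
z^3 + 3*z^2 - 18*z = z*(z - 3)*(z + 6)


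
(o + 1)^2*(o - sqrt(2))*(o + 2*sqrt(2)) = o^4 + sqrt(2)*o^3 + 2*o^3 - 3*o^2 + 2*sqrt(2)*o^2 - 8*o + sqrt(2)*o - 4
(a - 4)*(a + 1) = a^2 - 3*a - 4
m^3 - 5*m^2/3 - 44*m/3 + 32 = (m - 3)*(m - 8/3)*(m + 4)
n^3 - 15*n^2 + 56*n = n*(n - 8)*(n - 7)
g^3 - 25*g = g*(g - 5)*(g + 5)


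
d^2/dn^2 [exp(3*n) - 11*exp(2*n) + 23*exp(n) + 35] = (9*exp(2*n) - 44*exp(n) + 23)*exp(n)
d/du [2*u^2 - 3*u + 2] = 4*u - 3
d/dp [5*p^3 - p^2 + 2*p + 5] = 15*p^2 - 2*p + 2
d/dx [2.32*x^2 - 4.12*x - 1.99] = 4.64*x - 4.12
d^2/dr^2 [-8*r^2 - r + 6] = -16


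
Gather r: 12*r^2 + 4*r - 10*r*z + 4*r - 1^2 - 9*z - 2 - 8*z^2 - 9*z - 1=12*r^2 + r*(8 - 10*z) - 8*z^2 - 18*z - 4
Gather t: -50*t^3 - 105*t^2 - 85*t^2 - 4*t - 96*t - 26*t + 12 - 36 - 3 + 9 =-50*t^3 - 190*t^2 - 126*t - 18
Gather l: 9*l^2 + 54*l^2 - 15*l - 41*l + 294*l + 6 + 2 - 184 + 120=63*l^2 + 238*l - 56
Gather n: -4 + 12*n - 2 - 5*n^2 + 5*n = -5*n^2 + 17*n - 6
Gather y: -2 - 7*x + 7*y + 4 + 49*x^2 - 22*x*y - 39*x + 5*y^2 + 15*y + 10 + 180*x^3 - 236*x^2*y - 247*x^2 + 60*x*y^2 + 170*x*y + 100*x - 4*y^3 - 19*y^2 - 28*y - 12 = 180*x^3 - 198*x^2 + 54*x - 4*y^3 + y^2*(60*x - 14) + y*(-236*x^2 + 148*x - 6)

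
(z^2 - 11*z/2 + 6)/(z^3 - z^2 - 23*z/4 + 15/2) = 2*(z - 4)/(2*z^2 + z - 10)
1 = 1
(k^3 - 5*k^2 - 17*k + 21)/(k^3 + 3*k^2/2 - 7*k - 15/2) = 2*(k^2 - 8*k + 7)/(2*k^2 - 3*k - 5)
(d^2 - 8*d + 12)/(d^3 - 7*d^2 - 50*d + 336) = (d - 2)/(d^2 - d - 56)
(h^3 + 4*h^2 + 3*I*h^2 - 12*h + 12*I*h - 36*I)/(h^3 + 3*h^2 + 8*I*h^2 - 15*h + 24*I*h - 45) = (h^2 + 4*h - 12)/(h^2 + h*(3 + 5*I) + 15*I)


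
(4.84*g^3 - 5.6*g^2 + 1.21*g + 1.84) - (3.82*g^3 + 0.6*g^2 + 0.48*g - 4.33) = 1.02*g^3 - 6.2*g^2 + 0.73*g + 6.17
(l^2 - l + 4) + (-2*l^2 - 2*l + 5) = -l^2 - 3*l + 9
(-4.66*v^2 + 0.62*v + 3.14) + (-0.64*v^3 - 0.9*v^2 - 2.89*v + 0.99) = -0.64*v^3 - 5.56*v^2 - 2.27*v + 4.13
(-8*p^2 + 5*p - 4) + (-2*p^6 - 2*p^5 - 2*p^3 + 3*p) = -2*p^6 - 2*p^5 - 2*p^3 - 8*p^2 + 8*p - 4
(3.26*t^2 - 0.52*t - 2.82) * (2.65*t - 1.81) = 8.639*t^3 - 7.2786*t^2 - 6.5318*t + 5.1042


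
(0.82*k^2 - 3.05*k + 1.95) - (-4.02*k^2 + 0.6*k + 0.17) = 4.84*k^2 - 3.65*k + 1.78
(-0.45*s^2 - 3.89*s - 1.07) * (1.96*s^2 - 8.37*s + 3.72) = -0.882*s^4 - 3.8579*s^3 + 28.7881*s^2 - 5.5149*s - 3.9804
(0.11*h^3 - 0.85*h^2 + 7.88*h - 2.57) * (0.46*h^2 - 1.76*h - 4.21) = 0.0506*h^5 - 0.5846*h^4 + 4.6577*h^3 - 11.4725*h^2 - 28.6516*h + 10.8197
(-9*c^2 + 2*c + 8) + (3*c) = -9*c^2 + 5*c + 8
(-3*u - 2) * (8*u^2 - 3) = -24*u^3 - 16*u^2 + 9*u + 6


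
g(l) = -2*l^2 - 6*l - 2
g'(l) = -4*l - 6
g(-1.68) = 2.44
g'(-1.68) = 0.72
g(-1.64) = 2.46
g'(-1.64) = 0.56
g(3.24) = -42.44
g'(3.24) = -18.96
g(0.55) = -5.90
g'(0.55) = -8.20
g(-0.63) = 0.99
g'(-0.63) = -3.48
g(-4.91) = -20.76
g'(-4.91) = 13.64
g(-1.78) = 2.34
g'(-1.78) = 1.12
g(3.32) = -43.96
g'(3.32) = -19.28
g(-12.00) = -218.00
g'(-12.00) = 42.00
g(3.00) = -38.00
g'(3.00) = -18.00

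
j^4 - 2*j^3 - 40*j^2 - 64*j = j*(j - 8)*(j + 2)*(j + 4)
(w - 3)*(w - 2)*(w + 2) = w^3 - 3*w^2 - 4*w + 12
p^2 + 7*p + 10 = (p + 2)*(p + 5)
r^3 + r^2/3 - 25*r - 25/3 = (r - 5)*(r + 1/3)*(r + 5)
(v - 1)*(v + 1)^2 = v^3 + v^2 - v - 1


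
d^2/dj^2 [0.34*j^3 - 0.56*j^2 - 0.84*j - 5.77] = 2.04*j - 1.12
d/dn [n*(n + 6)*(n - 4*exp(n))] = -4*n^2*exp(n) + 3*n^2 - 32*n*exp(n) + 12*n - 24*exp(n)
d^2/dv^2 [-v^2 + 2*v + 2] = -2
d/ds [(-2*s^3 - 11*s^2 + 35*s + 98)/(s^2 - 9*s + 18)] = 2*(-s^4 + 18*s^3 - 22*s^2 - 296*s + 756)/(s^4 - 18*s^3 + 117*s^2 - 324*s + 324)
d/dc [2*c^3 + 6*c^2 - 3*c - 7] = 6*c^2 + 12*c - 3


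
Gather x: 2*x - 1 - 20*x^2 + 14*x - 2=-20*x^2 + 16*x - 3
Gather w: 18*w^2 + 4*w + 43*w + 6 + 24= 18*w^2 + 47*w + 30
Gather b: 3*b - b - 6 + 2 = 2*b - 4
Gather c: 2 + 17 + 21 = 40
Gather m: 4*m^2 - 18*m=4*m^2 - 18*m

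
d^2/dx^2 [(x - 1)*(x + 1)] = 2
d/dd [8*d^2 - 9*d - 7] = 16*d - 9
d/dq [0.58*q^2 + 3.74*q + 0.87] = 1.16*q + 3.74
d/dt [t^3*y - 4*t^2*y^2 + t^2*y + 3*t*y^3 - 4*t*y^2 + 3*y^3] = y*(3*t^2 - 8*t*y + 2*t + 3*y^2 - 4*y)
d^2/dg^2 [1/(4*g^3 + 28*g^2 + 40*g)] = (-g*(3*g + 7)*(g^2 + 7*g + 10) + (3*g^2 + 14*g + 10)^2)/(2*g^3*(g^2 + 7*g + 10)^3)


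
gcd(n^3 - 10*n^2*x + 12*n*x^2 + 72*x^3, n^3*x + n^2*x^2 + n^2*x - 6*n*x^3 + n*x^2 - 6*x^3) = 1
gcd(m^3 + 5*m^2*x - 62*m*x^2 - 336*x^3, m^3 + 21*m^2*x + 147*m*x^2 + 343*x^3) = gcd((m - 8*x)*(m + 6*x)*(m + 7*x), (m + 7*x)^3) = m + 7*x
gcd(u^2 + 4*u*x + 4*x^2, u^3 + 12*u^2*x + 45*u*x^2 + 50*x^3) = u + 2*x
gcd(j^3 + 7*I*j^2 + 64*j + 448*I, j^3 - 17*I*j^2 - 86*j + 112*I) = j - 8*I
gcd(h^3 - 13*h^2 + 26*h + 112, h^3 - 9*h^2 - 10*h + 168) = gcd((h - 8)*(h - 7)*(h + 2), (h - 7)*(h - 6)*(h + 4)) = h - 7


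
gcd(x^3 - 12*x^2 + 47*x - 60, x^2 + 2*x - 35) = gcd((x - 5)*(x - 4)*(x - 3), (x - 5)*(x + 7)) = x - 5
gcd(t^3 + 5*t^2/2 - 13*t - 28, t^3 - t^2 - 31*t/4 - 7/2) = t^2 - 3*t/2 - 7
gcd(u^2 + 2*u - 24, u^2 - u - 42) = u + 6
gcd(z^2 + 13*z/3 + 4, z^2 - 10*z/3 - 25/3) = 1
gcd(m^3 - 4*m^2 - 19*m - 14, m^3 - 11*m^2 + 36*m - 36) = 1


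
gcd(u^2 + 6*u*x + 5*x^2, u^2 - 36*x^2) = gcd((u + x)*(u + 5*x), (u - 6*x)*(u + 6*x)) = 1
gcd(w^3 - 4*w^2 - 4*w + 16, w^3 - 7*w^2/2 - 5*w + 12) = w^2 - 2*w - 8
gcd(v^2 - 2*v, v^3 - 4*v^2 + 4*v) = v^2 - 2*v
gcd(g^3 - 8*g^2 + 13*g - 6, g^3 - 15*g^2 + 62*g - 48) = g^2 - 7*g + 6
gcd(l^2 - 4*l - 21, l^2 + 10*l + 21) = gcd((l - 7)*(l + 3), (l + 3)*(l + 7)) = l + 3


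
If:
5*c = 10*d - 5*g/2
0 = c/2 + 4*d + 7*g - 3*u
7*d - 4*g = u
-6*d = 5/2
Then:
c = -59/90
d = -5/12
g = -16/45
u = -269/180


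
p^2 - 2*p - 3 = (p - 3)*(p + 1)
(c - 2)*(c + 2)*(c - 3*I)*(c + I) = c^4 - 2*I*c^3 - c^2 + 8*I*c - 12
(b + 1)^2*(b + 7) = b^3 + 9*b^2 + 15*b + 7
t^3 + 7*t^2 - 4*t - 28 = (t - 2)*(t + 2)*(t + 7)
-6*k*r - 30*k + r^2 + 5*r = (-6*k + r)*(r + 5)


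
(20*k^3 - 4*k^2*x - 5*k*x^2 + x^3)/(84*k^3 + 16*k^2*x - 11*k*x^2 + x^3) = (10*k^2 - 7*k*x + x^2)/(42*k^2 - 13*k*x + x^2)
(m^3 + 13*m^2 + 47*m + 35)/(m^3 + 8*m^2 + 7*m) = (m + 5)/m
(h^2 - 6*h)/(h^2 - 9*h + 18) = h/(h - 3)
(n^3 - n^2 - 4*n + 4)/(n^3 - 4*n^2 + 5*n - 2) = (n + 2)/(n - 1)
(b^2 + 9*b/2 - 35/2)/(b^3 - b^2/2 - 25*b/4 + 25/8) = 4*(b + 7)/(4*b^2 + 8*b - 5)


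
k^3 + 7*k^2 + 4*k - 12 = (k - 1)*(k + 2)*(k + 6)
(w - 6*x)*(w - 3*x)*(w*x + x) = w^3*x - 9*w^2*x^2 + w^2*x + 18*w*x^3 - 9*w*x^2 + 18*x^3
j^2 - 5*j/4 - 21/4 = (j - 3)*(j + 7/4)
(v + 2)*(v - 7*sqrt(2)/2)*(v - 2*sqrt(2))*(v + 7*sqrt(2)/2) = v^4 - 2*sqrt(2)*v^3 + 2*v^3 - 49*v^2/2 - 4*sqrt(2)*v^2 - 49*v + 49*sqrt(2)*v + 98*sqrt(2)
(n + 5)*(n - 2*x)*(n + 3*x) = n^3 + n^2*x + 5*n^2 - 6*n*x^2 + 5*n*x - 30*x^2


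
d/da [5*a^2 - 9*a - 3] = 10*a - 9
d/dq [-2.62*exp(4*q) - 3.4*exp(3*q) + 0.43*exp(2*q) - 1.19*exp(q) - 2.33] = (-10.48*exp(3*q) - 10.2*exp(2*q) + 0.86*exp(q) - 1.19)*exp(q)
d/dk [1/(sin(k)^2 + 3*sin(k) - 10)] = -(2*sin(k) + 3)*cos(k)/(sin(k)^2 + 3*sin(k) - 10)^2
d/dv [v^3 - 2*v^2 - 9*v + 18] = 3*v^2 - 4*v - 9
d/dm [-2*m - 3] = -2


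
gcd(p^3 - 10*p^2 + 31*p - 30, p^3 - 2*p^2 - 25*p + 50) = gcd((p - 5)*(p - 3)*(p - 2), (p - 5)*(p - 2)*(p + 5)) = p^2 - 7*p + 10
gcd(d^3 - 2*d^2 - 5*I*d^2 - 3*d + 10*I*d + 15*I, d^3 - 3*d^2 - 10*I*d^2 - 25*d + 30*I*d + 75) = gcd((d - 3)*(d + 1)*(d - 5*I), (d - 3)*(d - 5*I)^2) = d^2 + d*(-3 - 5*I) + 15*I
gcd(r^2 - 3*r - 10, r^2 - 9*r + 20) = r - 5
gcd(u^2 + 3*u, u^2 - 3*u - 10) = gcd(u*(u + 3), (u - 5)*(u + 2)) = 1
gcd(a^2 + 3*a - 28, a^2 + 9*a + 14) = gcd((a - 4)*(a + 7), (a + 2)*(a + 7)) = a + 7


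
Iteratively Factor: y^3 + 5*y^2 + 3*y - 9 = (y + 3)*(y^2 + 2*y - 3) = (y + 3)^2*(y - 1)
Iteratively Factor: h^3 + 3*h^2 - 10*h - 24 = (h - 3)*(h^2 + 6*h + 8) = (h - 3)*(h + 4)*(h + 2)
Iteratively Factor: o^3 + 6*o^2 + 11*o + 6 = (o + 3)*(o^2 + 3*o + 2) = (o + 1)*(o + 3)*(o + 2)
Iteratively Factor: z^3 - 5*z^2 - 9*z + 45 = (z - 3)*(z^2 - 2*z - 15) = (z - 3)*(z + 3)*(z - 5)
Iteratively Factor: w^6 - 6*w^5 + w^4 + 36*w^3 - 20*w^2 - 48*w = (w + 1)*(w^5 - 7*w^4 + 8*w^3 + 28*w^2 - 48*w) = (w - 4)*(w + 1)*(w^4 - 3*w^3 - 4*w^2 + 12*w) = (w - 4)*(w - 2)*(w + 1)*(w^3 - w^2 - 6*w) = w*(w - 4)*(w - 2)*(w + 1)*(w^2 - w - 6) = w*(w - 4)*(w - 2)*(w + 1)*(w + 2)*(w - 3)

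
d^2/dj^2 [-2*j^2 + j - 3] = -4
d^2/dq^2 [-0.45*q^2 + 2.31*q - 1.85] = -0.900000000000000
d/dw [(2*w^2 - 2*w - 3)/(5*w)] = 2/5 + 3/(5*w^2)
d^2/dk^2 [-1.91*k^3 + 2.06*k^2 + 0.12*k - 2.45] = 4.12 - 11.46*k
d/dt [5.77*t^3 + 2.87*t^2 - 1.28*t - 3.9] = 17.31*t^2 + 5.74*t - 1.28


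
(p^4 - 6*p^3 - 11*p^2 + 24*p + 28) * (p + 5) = p^5 - p^4 - 41*p^3 - 31*p^2 + 148*p + 140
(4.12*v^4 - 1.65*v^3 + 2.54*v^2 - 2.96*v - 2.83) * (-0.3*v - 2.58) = -1.236*v^5 - 10.1346*v^4 + 3.495*v^3 - 5.6652*v^2 + 8.4858*v + 7.3014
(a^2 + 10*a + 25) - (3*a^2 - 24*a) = -2*a^2 + 34*a + 25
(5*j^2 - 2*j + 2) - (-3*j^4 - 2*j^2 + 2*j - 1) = 3*j^4 + 7*j^2 - 4*j + 3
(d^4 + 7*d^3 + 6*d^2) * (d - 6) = d^5 + d^4 - 36*d^3 - 36*d^2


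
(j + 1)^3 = j^3 + 3*j^2 + 3*j + 1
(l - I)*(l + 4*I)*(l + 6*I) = l^3 + 9*I*l^2 - 14*l + 24*I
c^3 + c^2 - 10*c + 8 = (c - 2)*(c - 1)*(c + 4)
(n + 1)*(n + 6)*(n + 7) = n^3 + 14*n^2 + 55*n + 42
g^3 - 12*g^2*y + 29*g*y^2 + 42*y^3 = (g - 7*y)*(g - 6*y)*(g + y)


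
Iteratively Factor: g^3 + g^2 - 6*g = (g)*(g^2 + g - 6) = g*(g + 3)*(g - 2)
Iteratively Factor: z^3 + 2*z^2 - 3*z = (z + 3)*(z^2 - z) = z*(z + 3)*(z - 1)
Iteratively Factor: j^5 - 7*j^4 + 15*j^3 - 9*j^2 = (j - 3)*(j^4 - 4*j^3 + 3*j^2) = j*(j - 3)*(j^3 - 4*j^2 + 3*j) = j*(j - 3)^2*(j^2 - j) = j^2*(j - 3)^2*(j - 1)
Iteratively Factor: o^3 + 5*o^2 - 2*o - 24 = (o + 4)*(o^2 + o - 6) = (o - 2)*(o + 4)*(o + 3)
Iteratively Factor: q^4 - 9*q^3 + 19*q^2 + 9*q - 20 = (q + 1)*(q^3 - 10*q^2 + 29*q - 20) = (q - 4)*(q + 1)*(q^2 - 6*q + 5) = (q - 4)*(q - 1)*(q + 1)*(q - 5)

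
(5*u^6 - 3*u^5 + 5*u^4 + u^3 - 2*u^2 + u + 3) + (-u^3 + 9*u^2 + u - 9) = 5*u^6 - 3*u^5 + 5*u^4 + 7*u^2 + 2*u - 6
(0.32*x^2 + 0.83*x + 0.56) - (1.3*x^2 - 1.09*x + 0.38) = -0.98*x^2 + 1.92*x + 0.18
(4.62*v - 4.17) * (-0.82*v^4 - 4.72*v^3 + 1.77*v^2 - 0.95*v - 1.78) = -3.7884*v^5 - 18.387*v^4 + 27.8598*v^3 - 11.7699*v^2 - 4.2621*v + 7.4226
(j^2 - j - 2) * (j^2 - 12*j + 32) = j^4 - 13*j^3 + 42*j^2 - 8*j - 64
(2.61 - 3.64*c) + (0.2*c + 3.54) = 6.15 - 3.44*c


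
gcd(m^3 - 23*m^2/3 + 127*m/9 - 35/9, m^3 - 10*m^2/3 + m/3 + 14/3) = m - 7/3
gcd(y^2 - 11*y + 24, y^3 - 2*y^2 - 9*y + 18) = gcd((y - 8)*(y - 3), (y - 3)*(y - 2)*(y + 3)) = y - 3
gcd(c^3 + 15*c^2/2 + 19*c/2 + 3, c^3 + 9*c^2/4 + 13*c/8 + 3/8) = c^2 + 3*c/2 + 1/2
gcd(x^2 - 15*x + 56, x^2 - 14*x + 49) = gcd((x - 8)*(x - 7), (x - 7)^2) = x - 7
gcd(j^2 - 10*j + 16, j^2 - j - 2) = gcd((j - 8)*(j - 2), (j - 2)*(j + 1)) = j - 2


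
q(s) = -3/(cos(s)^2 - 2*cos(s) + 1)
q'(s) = -3*(2*sin(s)*cos(s) - 2*sin(s))/(cos(s)^2 - 2*cos(s) + 1)^2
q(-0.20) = -7550.18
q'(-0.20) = -150500.00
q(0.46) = -277.65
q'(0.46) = 2371.60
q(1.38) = -4.57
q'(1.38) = 11.07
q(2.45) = -0.96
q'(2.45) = 0.69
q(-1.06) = -11.48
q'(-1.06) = -39.20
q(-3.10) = -0.75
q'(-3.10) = -0.03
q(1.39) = -4.46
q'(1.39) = 10.70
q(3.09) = -0.75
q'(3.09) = 0.04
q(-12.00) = -123.04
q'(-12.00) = 845.64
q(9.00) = -0.82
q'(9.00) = 0.35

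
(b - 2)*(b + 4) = b^2 + 2*b - 8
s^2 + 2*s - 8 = (s - 2)*(s + 4)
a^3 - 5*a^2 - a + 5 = (a - 5)*(a - 1)*(a + 1)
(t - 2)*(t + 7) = t^2 + 5*t - 14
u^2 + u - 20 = (u - 4)*(u + 5)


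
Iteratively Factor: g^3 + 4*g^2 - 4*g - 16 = (g + 2)*(g^2 + 2*g - 8) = (g - 2)*(g + 2)*(g + 4)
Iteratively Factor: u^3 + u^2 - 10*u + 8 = (u + 4)*(u^2 - 3*u + 2) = (u - 2)*(u + 4)*(u - 1)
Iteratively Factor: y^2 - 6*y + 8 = (y - 4)*(y - 2)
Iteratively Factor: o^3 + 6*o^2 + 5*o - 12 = (o + 4)*(o^2 + 2*o - 3) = (o - 1)*(o + 4)*(o + 3)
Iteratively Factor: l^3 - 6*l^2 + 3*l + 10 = (l + 1)*(l^2 - 7*l + 10) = (l - 2)*(l + 1)*(l - 5)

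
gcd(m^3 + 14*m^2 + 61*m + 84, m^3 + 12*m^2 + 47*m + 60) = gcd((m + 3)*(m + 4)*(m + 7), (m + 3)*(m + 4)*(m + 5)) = m^2 + 7*m + 12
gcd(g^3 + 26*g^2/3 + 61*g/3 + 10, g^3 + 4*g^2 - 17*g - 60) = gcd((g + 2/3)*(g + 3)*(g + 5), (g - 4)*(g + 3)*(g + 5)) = g^2 + 8*g + 15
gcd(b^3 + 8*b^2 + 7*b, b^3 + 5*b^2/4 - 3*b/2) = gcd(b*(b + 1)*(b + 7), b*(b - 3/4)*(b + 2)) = b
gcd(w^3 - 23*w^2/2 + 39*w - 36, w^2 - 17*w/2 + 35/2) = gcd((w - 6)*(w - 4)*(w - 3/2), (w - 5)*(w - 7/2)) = 1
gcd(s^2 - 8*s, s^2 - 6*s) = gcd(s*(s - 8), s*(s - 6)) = s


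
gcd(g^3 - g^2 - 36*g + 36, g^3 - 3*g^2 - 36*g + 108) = g^2 - 36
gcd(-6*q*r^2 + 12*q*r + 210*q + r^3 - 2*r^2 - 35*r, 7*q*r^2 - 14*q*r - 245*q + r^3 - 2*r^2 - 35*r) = r^2 - 2*r - 35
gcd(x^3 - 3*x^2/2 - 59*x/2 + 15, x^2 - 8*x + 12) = x - 6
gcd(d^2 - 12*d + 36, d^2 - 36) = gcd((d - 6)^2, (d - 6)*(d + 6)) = d - 6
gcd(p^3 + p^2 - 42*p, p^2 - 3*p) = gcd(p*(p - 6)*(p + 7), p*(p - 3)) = p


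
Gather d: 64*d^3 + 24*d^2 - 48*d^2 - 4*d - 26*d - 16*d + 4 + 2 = 64*d^3 - 24*d^2 - 46*d + 6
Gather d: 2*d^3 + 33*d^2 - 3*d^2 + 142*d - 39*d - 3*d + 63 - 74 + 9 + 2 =2*d^3 + 30*d^2 + 100*d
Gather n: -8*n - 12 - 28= -8*n - 40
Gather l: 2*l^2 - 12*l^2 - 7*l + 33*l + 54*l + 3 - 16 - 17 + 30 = -10*l^2 + 80*l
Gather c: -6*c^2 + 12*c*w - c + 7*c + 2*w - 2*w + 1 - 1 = -6*c^2 + c*(12*w + 6)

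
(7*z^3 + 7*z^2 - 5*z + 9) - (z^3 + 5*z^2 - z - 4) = 6*z^3 + 2*z^2 - 4*z + 13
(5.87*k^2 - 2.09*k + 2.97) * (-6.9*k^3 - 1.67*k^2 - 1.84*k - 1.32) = -40.503*k^5 + 4.6181*k^4 - 27.8035*k^3 - 8.8627*k^2 - 2.706*k - 3.9204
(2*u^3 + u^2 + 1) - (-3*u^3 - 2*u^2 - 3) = 5*u^3 + 3*u^2 + 4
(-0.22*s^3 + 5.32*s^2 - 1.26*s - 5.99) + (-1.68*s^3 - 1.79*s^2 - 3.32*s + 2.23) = -1.9*s^3 + 3.53*s^2 - 4.58*s - 3.76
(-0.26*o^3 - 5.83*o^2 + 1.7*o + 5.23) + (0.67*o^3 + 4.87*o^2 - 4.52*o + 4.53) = 0.41*o^3 - 0.96*o^2 - 2.82*o + 9.76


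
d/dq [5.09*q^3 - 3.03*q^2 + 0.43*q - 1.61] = 15.27*q^2 - 6.06*q + 0.43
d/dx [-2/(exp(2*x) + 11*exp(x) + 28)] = (4*exp(x) + 22)*exp(x)/(exp(2*x) + 11*exp(x) + 28)^2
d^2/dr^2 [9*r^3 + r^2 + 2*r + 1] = 54*r + 2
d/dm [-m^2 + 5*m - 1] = 5 - 2*m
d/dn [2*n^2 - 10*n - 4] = 4*n - 10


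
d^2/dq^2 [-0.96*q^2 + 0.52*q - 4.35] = -1.92000000000000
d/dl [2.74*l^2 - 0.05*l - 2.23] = 5.48*l - 0.05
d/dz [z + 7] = 1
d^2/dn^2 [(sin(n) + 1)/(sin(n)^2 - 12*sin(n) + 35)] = (-sin(n)^5 - 16*sin(n)^4 + 248*sin(n)^3 - 418*sin(n)^2 - 1927*sin(n) + 1058)/(sin(n)^2 - 12*sin(n) + 35)^3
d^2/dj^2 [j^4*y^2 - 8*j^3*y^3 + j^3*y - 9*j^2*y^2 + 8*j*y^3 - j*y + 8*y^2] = 6*y*(2*j^2*y - 8*j*y^2 + j - 3*y)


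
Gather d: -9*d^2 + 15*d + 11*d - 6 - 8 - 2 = -9*d^2 + 26*d - 16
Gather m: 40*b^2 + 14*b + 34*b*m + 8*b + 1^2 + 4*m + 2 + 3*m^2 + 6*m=40*b^2 + 22*b + 3*m^2 + m*(34*b + 10) + 3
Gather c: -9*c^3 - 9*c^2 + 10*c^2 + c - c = -9*c^3 + c^2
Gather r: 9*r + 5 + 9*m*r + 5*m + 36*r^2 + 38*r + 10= 5*m + 36*r^2 + r*(9*m + 47) + 15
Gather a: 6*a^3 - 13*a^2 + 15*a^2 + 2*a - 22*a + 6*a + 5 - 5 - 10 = 6*a^3 + 2*a^2 - 14*a - 10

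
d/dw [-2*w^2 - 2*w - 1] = -4*w - 2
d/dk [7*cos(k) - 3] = -7*sin(k)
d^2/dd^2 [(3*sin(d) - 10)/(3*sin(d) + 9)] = 19*(sin(d)^2 - 3*sin(d) - 2)/(3*(sin(d) + 3)^3)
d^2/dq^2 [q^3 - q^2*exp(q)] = -q^2*exp(q) - 4*q*exp(q) + 6*q - 2*exp(q)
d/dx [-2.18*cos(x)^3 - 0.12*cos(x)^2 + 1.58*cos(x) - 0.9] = (6.54*cos(x)^2 + 0.24*cos(x) - 1.58)*sin(x)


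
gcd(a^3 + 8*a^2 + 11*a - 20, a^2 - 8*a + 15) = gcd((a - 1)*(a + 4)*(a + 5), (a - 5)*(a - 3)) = 1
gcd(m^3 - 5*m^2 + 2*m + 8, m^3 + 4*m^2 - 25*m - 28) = m^2 - 3*m - 4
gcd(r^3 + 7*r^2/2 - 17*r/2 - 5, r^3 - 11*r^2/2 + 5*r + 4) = r^2 - 3*r/2 - 1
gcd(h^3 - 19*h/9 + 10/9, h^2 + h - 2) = h - 1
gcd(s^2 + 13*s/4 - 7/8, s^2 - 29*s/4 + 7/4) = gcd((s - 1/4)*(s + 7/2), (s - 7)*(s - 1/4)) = s - 1/4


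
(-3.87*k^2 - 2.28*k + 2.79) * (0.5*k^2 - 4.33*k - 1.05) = -1.935*k^4 + 15.6171*k^3 + 15.3309*k^2 - 9.6867*k - 2.9295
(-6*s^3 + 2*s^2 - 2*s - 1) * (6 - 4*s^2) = 24*s^5 - 8*s^4 - 28*s^3 + 16*s^2 - 12*s - 6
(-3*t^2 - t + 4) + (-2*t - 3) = -3*t^2 - 3*t + 1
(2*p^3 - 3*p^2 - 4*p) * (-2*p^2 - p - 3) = -4*p^5 + 4*p^4 + 5*p^3 + 13*p^2 + 12*p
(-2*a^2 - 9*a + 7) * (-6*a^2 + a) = 12*a^4 + 52*a^3 - 51*a^2 + 7*a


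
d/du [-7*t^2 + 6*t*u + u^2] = 6*t + 2*u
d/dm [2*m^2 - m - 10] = 4*m - 1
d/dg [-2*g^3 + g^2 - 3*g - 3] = -6*g^2 + 2*g - 3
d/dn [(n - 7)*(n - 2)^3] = (n - 2)^2*(4*n - 23)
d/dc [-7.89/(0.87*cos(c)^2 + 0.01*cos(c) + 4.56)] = -(13.7286*cos(c) + 0.0789)*sin(c)/(0.87*cos(c)^2 + 0.01*cos(c) + 4.56)^2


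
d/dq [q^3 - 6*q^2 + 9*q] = 3*q^2 - 12*q + 9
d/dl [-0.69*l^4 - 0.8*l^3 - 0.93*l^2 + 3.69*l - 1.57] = -2.76*l^3 - 2.4*l^2 - 1.86*l + 3.69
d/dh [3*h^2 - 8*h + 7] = 6*h - 8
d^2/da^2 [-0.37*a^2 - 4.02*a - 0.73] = -0.740000000000000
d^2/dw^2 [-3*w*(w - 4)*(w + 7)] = -18*w - 18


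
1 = 1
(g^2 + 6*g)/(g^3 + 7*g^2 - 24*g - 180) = g/(g^2 + g - 30)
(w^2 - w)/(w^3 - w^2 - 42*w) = (1 - w)/(-w^2 + w + 42)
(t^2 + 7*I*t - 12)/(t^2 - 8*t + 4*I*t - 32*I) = (t + 3*I)/(t - 8)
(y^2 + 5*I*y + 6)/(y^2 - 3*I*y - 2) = (y + 6*I)/(y - 2*I)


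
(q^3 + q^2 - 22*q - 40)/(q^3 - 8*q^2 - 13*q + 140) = (q + 2)/(q - 7)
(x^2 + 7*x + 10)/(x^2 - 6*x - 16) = (x + 5)/(x - 8)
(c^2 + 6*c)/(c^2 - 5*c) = (c + 6)/(c - 5)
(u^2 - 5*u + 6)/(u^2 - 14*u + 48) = (u^2 - 5*u + 6)/(u^2 - 14*u + 48)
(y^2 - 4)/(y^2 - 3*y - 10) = (y - 2)/(y - 5)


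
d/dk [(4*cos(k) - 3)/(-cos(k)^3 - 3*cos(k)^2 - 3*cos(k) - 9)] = (-8*cos(k)^3 - 3*cos(k)^2 + 18*cos(k) + 45)*sin(k)/((sin(k) - 2)^2*(sin(k) + 2)^2*(cos(k) + 3)^2)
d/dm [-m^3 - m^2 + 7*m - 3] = -3*m^2 - 2*m + 7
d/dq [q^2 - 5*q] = 2*q - 5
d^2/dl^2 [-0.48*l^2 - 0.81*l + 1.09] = -0.960000000000000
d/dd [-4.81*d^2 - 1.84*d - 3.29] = -9.62*d - 1.84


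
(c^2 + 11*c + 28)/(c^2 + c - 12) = (c + 7)/(c - 3)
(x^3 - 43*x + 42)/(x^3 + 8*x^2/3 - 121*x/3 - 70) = 3*(x - 1)/(3*x + 5)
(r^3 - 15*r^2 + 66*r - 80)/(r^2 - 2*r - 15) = (r^2 - 10*r + 16)/(r + 3)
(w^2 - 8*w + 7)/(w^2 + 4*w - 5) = (w - 7)/(w + 5)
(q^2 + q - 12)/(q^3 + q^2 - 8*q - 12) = (q + 4)/(q^2 + 4*q + 4)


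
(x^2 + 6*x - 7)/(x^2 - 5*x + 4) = (x + 7)/(x - 4)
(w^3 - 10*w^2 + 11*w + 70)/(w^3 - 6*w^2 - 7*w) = (w^2 - 3*w - 10)/(w*(w + 1))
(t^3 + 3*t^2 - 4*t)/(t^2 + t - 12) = t*(t - 1)/(t - 3)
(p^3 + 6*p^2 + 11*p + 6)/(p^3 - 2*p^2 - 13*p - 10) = (p + 3)/(p - 5)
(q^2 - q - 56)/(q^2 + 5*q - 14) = (q - 8)/(q - 2)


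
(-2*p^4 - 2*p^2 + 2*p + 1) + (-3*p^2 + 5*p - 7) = -2*p^4 - 5*p^2 + 7*p - 6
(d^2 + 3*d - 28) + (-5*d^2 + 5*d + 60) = -4*d^2 + 8*d + 32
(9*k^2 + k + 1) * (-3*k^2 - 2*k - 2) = -27*k^4 - 21*k^3 - 23*k^2 - 4*k - 2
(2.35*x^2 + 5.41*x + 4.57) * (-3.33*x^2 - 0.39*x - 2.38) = -7.8255*x^4 - 18.9318*x^3 - 22.921*x^2 - 14.6581*x - 10.8766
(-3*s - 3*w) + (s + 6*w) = -2*s + 3*w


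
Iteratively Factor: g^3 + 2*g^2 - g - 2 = (g + 1)*(g^2 + g - 2) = (g - 1)*(g + 1)*(g + 2)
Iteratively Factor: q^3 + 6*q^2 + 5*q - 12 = (q + 3)*(q^2 + 3*q - 4) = (q - 1)*(q + 3)*(q + 4)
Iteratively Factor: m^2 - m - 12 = (m + 3)*(m - 4)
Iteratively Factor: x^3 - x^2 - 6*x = (x + 2)*(x^2 - 3*x) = x*(x + 2)*(x - 3)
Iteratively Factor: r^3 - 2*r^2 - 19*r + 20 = (r - 5)*(r^2 + 3*r - 4) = (r - 5)*(r - 1)*(r + 4)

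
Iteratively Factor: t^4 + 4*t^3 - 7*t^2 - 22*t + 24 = (t + 4)*(t^3 - 7*t + 6) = (t - 2)*(t + 4)*(t^2 + 2*t - 3) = (t - 2)*(t + 3)*(t + 4)*(t - 1)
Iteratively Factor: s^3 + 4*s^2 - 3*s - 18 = (s + 3)*(s^2 + s - 6) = (s + 3)^2*(s - 2)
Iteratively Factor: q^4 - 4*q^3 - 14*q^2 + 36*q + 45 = (q - 3)*(q^3 - q^2 - 17*q - 15) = (q - 3)*(q + 1)*(q^2 - 2*q - 15) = (q - 3)*(q + 1)*(q + 3)*(q - 5)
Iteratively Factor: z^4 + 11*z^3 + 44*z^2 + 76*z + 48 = (z + 2)*(z^3 + 9*z^2 + 26*z + 24) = (z + 2)*(z + 3)*(z^2 + 6*z + 8) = (z + 2)*(z + 3)*(z + 4)*(z + 2)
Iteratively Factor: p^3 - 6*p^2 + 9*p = (p - 3)*(p^2 - 3*p) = p*(p - 3)*(p - 3)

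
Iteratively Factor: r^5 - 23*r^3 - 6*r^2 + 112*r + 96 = (r + 2)*(r^4 - 2*r^3 - 19*r^2 + 32*r + 48) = (r + 2)*(r + 4)*(r^3 - 6*r^2 + 5*r + 12) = (r + 1)*(r + 2)*(r + 4)*(r^2 - 7*r + 12) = (r - 4)*(r + 1)*(r + 2)*(r + 4)*(r - 3)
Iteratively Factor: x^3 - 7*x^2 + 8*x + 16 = (x - 4)*(x^2 - 3*x - 4) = (x - 4)*(x + 1)*(x - 4)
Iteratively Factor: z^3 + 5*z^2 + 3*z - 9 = (z + 3)*(z^2 + 2*z - 3) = (z - 1)*(z + 3)*(z + 3)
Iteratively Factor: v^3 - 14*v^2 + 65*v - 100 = (v - 4)*(v^2 - 10*v + 25) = (v - 5)*(v - 4)*(v - 5)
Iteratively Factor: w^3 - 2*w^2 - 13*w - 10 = (w - 5)*(w^2 + 3*w + 2) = (w - 5)*(w + 1)*(w + 2)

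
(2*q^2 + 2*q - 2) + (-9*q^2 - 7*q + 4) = -7*q^2 - 5*q + 2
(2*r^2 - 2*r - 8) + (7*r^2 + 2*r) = 9*r^2 - 8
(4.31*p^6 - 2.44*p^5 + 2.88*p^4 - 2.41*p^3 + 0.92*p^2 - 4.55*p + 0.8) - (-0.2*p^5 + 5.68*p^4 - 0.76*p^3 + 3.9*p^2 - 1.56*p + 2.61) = 4.31*p^6 - 2.24*p^5 - 2.8*p^4 - 1.65*p^3 - 2.98*p^2 - 2.99*p - 1.81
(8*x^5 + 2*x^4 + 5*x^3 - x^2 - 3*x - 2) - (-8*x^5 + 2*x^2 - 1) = 16*x^5 + 2*x^4 + 5*x^3 - 3*x^2 - 3*x - 1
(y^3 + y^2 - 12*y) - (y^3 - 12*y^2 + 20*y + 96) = 13*y^2 - 32*y - 96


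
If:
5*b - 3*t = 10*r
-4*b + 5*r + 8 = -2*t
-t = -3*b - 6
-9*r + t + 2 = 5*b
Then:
No Solution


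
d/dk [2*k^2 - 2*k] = 4*k - 2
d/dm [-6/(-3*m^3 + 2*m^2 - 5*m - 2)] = 6*(-9*m^2 + 4*m - 5)/(3*m^3 - 2*m^2 + 5*m + 2)^2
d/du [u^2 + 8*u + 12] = 2*u + 8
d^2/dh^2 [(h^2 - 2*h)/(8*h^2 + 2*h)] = -36/(64*h^3 + 48*h^2 + 12*h + 1)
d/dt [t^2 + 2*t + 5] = 2*t + 2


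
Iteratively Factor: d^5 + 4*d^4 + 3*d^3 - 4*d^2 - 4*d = (d + 2)*(d^4 + 2*d^3 - d^2 - 2*d) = (d + 2)^2*(d^3 - d) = (d - 1)*(d + 2)^2*(d^2 + d) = d*(d - 1)*(d + 2)^2*(d + 1)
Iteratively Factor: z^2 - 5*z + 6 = (z - 2)*(z - 3)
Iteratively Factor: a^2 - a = (a - 1)*(a)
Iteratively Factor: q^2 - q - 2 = (q + 1)*(q - 2)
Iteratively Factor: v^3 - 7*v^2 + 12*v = (v - 3)*(v^2 - 4*v) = v*(v - 3)*(v - 4)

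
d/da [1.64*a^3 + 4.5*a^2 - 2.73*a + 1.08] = 4.92*a^2 + 9.0*a - 2.73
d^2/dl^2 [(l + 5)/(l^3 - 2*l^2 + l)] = 2*(3*l^3 + 30*l^2 - 20*l + 5)/(l^3*(l^4 - 4*l^3 + 6*l^2 - 4*l + 1))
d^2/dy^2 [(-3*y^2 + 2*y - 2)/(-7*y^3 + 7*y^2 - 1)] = 2*(147*y^6 - 294*y^5 + 882*y^4 - 1029*y^3 + 441*y^2 - 84*y + 17)/(343*y^9 - 1029*y^8 + 1029*y^7 - 196*y^6 - 294*y^5 + 147*y^4 + 21*y^3 - 21*y^2 + 1)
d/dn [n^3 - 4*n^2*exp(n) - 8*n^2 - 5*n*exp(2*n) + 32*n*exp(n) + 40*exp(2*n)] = -4*n^2*exp(n) + 3*n^2 - 10*n*exp(2*n) + 24*n*exp(n) - 16*n + 75*exp(2*n) + 32*exp(n)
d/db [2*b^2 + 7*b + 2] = 4*b + 7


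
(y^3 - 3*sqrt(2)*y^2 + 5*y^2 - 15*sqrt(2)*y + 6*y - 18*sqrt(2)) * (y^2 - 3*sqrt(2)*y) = y^5 - 6*sqrt(2)*y^4 + 5*y^4 - 30*sqrt(2)*y^3 + 24*y^3 - 36*sqrt(2)*y^2 + 90*y^2 + 108*y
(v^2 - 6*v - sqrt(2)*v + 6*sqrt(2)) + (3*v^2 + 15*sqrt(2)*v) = 4*v^2 - 6*v + 14*sqrt(2)*v + 6*sqrt(2)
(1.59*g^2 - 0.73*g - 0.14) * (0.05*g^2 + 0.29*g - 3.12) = 0.0795*g^4 + 0.4246*g^3 - 5.1795*g^2 + 2.237*g + 0.4368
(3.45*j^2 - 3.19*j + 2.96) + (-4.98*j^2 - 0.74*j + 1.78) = -1.53*j^2 - 3.93*j + 4.74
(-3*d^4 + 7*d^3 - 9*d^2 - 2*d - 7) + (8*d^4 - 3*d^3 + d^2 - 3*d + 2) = 5*d^4 + 4*d^3 - 8*d^2 - 5*d - 5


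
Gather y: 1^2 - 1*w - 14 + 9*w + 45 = 8*w + 32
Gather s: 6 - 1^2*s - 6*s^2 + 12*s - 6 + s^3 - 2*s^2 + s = s^3 - 8*s^2 + 12*s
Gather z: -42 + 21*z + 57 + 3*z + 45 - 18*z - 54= 6*z + 6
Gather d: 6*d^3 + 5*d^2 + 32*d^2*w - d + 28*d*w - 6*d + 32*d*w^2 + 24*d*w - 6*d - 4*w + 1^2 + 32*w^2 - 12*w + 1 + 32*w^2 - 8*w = 6*d^3 + d^2*(32*w + 5) + d*(32*w^2 + 52*w - 13) + 64*w^2 - 24*w + 2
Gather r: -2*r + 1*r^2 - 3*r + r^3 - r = r^3 + r^2 - 6*r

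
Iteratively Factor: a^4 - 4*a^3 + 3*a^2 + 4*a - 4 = (a + 1)*(a^3 - 5*a^2 + 8*a - 4) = (a - 1)*(a + 1)*(a^2 - 4*a + 4) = (a - 2)*(a - 1)*(a + 1)*(a - 2)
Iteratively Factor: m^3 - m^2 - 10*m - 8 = (m - 4)*(m^2 + 3*m + 2) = (m - 4)*(m + 1)*(m + 2)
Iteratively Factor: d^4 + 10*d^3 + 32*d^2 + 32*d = (d + 4)*(d^3 + 6*d^2 + 8*d) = (d + 2)*(d + 4)*(d^2 + 4*d) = (d + 2)*(d + 4)^2*(d)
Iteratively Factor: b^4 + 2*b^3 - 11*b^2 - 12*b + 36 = (b + 3)*(b^3 - b^2 - 8*b + 12) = (b - 2)*(b + 3)*(b^2 + b - 6) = (b - 2)^2*(b + 3)*(b + 3)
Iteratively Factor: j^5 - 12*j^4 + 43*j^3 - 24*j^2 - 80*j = (j + 1)*(j^4 - 13*j^3 + 56*j^2 - 80*j) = (j - 4)*(j + 1)*(j^3 - 9*j^2 + 20*j) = (j - 5)*(j - 4)*(j + 1)*(j^2 - 4*j) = j*(j - 5)*(j - 4)*(j + 1)*(j - 4)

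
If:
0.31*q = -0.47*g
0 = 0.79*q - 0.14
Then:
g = -0.12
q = 0.18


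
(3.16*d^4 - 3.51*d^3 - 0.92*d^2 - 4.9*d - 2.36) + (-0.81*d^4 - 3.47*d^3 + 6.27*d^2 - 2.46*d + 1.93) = 2.35*d^4 - 6.98*d^3 + 5.35*d^2 - 7.36*d - 0.43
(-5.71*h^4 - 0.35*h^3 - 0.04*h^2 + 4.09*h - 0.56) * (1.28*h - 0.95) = -7.3088*h^5 + 4.9765*h^4 + 0.2813*h^3 + 5.2732*h^2 - 4.6023*h + 0.532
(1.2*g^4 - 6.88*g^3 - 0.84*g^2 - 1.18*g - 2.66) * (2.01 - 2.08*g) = -2.496*g^5 + 16.7224*g^4 - 12.0816*g^3 + 0.766*g^2 + 3.161*g - 5.3466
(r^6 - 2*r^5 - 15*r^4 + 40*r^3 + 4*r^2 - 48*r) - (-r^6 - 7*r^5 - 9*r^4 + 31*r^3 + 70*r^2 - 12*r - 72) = 2*r^6 + 5*r^5 - 6*r^4 + 9*r^3 - 66*r^2 - 36*r + 72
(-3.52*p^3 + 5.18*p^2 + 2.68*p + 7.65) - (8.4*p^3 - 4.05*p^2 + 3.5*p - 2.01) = -11.92*p^3 + 9.23*p^2 - 0.82*p + 9.66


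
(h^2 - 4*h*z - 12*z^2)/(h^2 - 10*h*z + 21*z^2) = (h^2 - 4*h*z - 12*z^2)/(h^2 - 10*h*z + 21*z^2)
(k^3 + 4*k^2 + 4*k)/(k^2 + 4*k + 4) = k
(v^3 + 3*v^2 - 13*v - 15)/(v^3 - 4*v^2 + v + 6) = (v + 5)/(v - 2)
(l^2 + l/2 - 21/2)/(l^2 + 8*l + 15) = (2*l^2 + l - 21)/(2*(l^2 + 8*l + 15))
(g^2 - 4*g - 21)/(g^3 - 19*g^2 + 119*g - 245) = (g + 3)/(g^2 - 12*g + 35)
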